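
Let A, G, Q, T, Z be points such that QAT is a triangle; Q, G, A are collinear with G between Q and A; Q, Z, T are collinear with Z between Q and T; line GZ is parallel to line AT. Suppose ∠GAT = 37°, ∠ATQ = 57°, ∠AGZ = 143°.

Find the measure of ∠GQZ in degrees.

1. ∠QAT = 37°  [G on ray AQ]
2. ∠AQT = 86°  [△QAT]
3. ∠GQZ = 86°  [G on QA, Z on QT]

∠GQZ = 86°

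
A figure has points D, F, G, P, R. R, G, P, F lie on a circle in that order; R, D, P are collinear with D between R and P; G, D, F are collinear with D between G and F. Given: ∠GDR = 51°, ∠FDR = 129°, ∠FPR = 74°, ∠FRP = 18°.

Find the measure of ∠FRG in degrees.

∠FRG = 73°

1. ∠GFR = 33°  [△RDF]
2. ∠FGR = 74°  [same arc RF]
3. ∠FRG = 73°  [△RGF]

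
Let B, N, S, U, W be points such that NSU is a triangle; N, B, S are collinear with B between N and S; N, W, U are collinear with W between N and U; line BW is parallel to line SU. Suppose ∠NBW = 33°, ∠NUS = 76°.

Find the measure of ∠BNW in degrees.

1. ∠NSU = 33°  [BW∥SU, corresponding at B]
2. ∠SNU = 71°  [△NSU]
3. ∠BNW = 71°  [B on NS, W on NU]

∠BNW = 71°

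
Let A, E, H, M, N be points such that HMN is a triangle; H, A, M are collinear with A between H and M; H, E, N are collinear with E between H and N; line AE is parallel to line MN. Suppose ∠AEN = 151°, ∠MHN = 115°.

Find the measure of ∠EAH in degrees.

∠EAH = 36°

1. ∠AEH = 29°  [linear pair at E on HN]
2. ∠AHE = 115°  [A on HM, E on HN]
3. ∠EAH = 36°  [△HAE]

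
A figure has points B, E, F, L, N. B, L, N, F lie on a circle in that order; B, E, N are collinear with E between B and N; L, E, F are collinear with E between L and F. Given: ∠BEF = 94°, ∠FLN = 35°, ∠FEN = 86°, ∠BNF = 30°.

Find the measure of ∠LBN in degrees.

∠LBN = 64°

1. ∠BEL = 86°  [vertical angles at E]
2. ∠BLF = 30°  [same arc BF]
3. ∠LBN = 64°  [△BEL]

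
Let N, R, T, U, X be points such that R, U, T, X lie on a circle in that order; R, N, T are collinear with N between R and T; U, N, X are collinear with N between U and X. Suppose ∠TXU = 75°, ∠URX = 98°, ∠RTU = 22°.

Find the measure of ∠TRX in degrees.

∠TRX = 23°

1. ∠UTX = 82°  [cyclic RUTX, opposite ∠R+∠T]
2. ∠TUX = 23°  [△UTX]
3. ∠TRX = 23°  [same arc TX]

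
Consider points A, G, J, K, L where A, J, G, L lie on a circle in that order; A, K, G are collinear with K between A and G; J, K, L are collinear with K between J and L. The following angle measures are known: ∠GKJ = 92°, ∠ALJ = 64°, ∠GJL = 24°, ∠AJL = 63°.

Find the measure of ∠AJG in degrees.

1. ∠AKJ = 88°  [linear pair at K on AG]
2. ∠AGJ = 64°  [△JKG]
3. ∠GAJ = 29°  [△AKJ]
4. ∠AJG = 87°  [△AJG]

∠AJG = 87°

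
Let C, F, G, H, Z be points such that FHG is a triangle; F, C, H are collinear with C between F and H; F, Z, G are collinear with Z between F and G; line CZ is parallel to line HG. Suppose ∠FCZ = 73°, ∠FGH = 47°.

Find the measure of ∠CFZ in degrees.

1. ∠FHG = 73°  [CZ∥HG, corresponding at C]
2. ∠GFH = 60°  [△FHG]
3. ∠CFZ = 60°  [C on FH, Z on FG]

∠CFZ = 60°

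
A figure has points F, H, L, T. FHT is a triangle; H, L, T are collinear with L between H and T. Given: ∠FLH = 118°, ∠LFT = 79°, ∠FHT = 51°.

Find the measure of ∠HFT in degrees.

1. ∠FLT = 62°  [linear pair at L on HT]
2. ∠FTL = 39°  [△FLT]
3. ∠FTH = 39°  [L on ray TH]
4. ∠HFT = 90°  [△FHT]

∠HFT = 90°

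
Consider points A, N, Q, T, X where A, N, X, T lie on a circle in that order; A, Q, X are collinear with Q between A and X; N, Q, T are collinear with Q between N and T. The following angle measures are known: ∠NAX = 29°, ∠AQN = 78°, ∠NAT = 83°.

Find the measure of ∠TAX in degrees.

1. ∠ANT = 73°  [△AQN]
2. ∠TQX = 78°  [vertical angles at Q]
3. ∠ATN = 24°  [△ANT]
4. ∠AQT = 102°  [linear pair at Q on AX]
5. ∠TAX = 54°  [△AQT]

∠TAX = 54°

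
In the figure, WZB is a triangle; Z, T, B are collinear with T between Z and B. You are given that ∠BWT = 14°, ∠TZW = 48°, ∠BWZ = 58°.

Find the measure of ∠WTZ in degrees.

1. ∠BZW = 48°  [T on ray ZB]
2. ∠WBZ = 74°  [△WZB]
3. ∠TBW = 74°  [T on ray BZ]
4. ∠BTW = 92°  [△WTB]
5. ∠WTZ = 88°  [linear pair at T on ZB]

∠WTZ = 88°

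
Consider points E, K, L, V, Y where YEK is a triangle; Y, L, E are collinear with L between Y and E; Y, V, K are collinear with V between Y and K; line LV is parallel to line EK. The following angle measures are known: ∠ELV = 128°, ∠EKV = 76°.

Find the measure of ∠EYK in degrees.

1. ∠VLY = 52°  [linear pair at L on YE]
2. ∠EKY = 76°  [V on ray KY]
3. ∠KEY = 52°  [LV∥EK, corresponding at L]
4. ∠EYK = 52°  [△YEK]

∠EYK = 52°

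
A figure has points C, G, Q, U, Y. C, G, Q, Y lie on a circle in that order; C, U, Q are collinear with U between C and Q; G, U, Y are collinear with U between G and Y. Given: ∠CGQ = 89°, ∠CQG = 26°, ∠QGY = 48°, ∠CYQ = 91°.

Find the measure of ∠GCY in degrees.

∠GCY = 113°

1. ∠CYG = 26°  [same arc CG]
2. ∠QCY = 48°  [same arc QY]
3. ∠CQY = 41°  [△CQY]
4. ∠CGY = 41°  [same arc CY]
5. ∠GCY = 113°  [△CGY]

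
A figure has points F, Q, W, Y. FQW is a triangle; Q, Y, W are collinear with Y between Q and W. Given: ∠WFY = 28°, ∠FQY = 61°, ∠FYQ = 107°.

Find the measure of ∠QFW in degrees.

1. ∠FQW = 61°  [Y on ray QW]
2. ∠FYW = 73°  [linear pair at Y on QW]
3. ∠FWY = 79°  [△FYW]
4. ∠FWQ = 79°  [Y on ray WQ]
5. ∠QFW = 40°  [△FQW]

∠QFW = 40°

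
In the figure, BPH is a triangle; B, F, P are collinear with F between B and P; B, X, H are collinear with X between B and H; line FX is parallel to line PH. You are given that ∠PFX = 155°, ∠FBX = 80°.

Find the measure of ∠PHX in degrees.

∠PHX = 75°

1. ∠BFX = 25°  [linear pair at F on BP]
2. ∠BXF = 75°  [△BFX]
3. ∠FXH = 105°  [linear pair at X on BH]
4. ∠PHX = 75°  [FX∥PH, co-interior at H–X]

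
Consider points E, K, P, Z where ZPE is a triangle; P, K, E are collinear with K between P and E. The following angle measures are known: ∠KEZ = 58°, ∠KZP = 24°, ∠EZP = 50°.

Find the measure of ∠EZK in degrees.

1. ∠PEZ = 58°  [K on ray EP]
2. ∠EPZ = 72°  [△ZPE]
3. ∠KPZ = 72°  [K on ray PE]
4. ∠PKZ = 84°  [△ZPK]
5. ∠EKZ = 96°  [linear pair at K on PE]
6. ∠EZK = 26°  [△ZKE]

∠EZK = 26°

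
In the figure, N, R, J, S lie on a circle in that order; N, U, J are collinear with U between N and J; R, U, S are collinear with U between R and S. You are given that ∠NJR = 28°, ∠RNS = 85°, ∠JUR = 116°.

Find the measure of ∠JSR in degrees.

∠JSR = 49°

1. ∠JRS = 36°  [△RUJ]
2. ∠RJS = 95°  [cyclic NRJS, opposite ∠N+∠J]
3. ∠JSR = 49°  [△RJS]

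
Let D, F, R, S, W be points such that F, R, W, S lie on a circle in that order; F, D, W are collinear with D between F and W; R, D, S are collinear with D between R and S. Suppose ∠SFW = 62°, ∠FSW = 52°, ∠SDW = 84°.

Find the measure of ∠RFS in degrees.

1. ∠SRW = 62°  [same arc WS]
2. ∠FWS = 66°  [△FWS]
3. ∠RSW = 30°  [△WDS]
4. ∠RWS = 88°  [△RWS]
5. ∠RFS = 92°  [cyclic FRWS, opposite ∠F+∠W]

∠RFS = 92°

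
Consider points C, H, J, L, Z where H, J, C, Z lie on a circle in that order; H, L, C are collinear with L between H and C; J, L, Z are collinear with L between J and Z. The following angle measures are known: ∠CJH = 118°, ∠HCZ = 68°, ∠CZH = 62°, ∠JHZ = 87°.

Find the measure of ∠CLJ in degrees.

∠CLJ = 105°

1. ∠HJZ = 68°  [same arc HZ]
2. ∠CHZ = 50°  [△HCZ]
3. ∠HZJ = 25°  [△HJZ]
4. ∠CJZ = 50°  [same arc CZ]
5. ∠HCJ = 25°  [same arc HJ]
6. ∠CLJ = 105°  [△JLC]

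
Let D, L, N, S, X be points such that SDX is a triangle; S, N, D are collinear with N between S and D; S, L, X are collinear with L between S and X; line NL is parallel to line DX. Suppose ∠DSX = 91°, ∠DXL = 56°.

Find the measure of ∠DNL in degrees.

1. ∠DXS = 56°  [L on ray XS]
2. ∠SDX = 33°  [△SDX]
3. ∠LNS = 33°  [NL∥DX, corresponding at N]
4. ∠DNL = 147°  [linear pair at N on SD]

∠DNL = 147°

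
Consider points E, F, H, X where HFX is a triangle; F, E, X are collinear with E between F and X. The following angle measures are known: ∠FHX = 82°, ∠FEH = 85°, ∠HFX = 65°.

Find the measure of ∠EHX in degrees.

1. ∠FXH = 33°  [△HFX]
2. ∠HEX = 95°  [linear pair at E on FX]
3. ∠EXH = 33°  [E on ray XF]
4. ∠EHX = 52°  [△HEX]

∠EHX = 52°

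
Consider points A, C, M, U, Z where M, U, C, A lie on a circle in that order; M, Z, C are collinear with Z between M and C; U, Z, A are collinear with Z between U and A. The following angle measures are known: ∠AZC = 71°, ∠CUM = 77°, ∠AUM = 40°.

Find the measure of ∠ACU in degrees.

1. ∠MZU = 71°  [vertical angles at Z]
2. ∠ACM = 40°  [same arc MA]
3. ∠CMU = 69°  [△MZU]
4. ∠CZU = 109°  [linear pair at Z on MC]
5. ∠CAU = 69°  [△CZA]
6. ∠MCU = 34°  [△MUC]
7. ∠AUC = 37°  [△UZC]
8. ∠ACU = 74°  [△UCA]

∠ACU = 74°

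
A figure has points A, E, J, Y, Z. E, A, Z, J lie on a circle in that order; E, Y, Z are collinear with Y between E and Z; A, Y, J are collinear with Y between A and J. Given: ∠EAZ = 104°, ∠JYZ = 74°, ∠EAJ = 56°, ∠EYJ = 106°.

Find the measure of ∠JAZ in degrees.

∠JAZ = 48°

1. ∠AYE = 74°  [vertical angles at Y]
2. ∠AEZ = 50°  [△EYA]
3. ∠AYZ = 106°  [vertical angles at Y]
4. ∠AZE = 26°  [△EAZ]
5. ∠JAZ = 48°  [△AYZ]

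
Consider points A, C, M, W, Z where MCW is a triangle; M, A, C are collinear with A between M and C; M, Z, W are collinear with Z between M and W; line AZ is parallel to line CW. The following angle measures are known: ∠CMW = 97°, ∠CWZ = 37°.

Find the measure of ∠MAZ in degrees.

∠MAZ = 46°

1. ∠CWM = 37°  [Z on ray WM]
2. ∠MCW = 46°  [△MCW]
3. ∠MAZ = 46°  [AZ∥CW, corresponding at A]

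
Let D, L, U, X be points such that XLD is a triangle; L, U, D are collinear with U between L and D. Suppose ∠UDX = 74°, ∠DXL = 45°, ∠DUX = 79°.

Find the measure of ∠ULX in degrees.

1. ∠LDX = 74°  [U on ray DL]
2. ∠DLX = 61°  [△XLD]
3. ∠ULX = 61°  [U on ray LD]

∠ULX = 61°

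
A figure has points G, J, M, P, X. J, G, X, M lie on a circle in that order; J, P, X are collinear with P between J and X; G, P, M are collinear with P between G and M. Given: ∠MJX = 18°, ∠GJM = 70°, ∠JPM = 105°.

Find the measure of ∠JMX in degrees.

∠JMX = 109°

1. ∠GMJ = 57°  [△JPM]
2. ∠JGM = 53°  [△JGM]
3. ∠JXM = 53°  [same arc JM]
4. ∠JMX = 109°  [△JXM]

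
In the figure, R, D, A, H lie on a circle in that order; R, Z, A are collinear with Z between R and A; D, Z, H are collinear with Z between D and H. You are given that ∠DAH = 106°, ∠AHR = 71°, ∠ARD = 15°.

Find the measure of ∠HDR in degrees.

1. ∠DRH = 74°  [cyclic RDAH, opposite ∠R+∠A]
2. ∠ADR = 109°  [cyclic RDAH, opposite ∠D+∠H]
3. ∠DAR = 56°  [△RDA]
4. ∠DHR = 56°  [same arc RD]
5. ∠HDR = 50°  [△RDH]

∠HDR = 50°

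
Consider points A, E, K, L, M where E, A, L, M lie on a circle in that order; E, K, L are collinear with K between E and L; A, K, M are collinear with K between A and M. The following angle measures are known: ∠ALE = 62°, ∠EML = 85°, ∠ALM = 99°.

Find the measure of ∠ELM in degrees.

∠ELM = 37°

1. ∠AME = 62°  [same arc EA]
2. ∠AEM = 81°  [cyclic EALM, opposite ∠E+∠L]
3. ∠EAM = 37°  [△EAM]
4. ∠ELM = 37°  [same arc EM]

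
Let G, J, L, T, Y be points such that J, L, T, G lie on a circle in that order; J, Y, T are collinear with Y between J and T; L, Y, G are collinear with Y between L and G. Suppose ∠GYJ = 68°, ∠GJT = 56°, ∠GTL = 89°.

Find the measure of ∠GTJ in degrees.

1. ∠GYT = 112°  [linear pair at Y on JT]
2. ∠GLT = 56°  [same arc TG]
3. ∠LGT = 35°  [△LTG]
4. ∠GTJ = 33°  [△TYG]

∠GTJ = 33°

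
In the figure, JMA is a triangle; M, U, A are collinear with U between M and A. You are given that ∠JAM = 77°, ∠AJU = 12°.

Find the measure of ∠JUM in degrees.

∠JUM = 89°

1. ∠JAU = 77°  [U on ray AM]
2. ∠AUJ = 91°  [△JUA]
3. ∠JUM = 89°  [linear pair at U on MA]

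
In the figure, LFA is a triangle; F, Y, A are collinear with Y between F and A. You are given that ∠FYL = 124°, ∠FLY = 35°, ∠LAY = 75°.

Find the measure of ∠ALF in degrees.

∠ALF = 84°

1. ∠LFY = 21°  [△LFY]
2. ∠FAL = 75°  [Y on ray AF]
3. ∠AFL = 21°  [Y on ray FA]
4. ∠ALF = 84°  [△LFA]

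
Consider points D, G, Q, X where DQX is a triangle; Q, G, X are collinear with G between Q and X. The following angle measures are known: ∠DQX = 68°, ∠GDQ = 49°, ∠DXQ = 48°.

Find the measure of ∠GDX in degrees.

∠GDX = 15°

1. ∠DQG = 68°  [G on ray QX]
2. ∠DGQ = 63°  [△DQG]
3. ∠DXG = 48°  [G on ray XQ]
4. ∠DGX = 117°  [linear pair at G on QX]
5. ∠GDX = 15°  [△DGX]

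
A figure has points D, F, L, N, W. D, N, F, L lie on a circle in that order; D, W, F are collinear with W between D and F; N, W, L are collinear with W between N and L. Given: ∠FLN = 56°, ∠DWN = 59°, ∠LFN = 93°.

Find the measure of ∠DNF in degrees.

∠DNF = 96°

1. ∠FDN = 56°  [same arc NF]
2. ∠FNL = 31°  [△NFL]
3. ∠FWN = 121°  [linear pair at W on DF]
4. ∠DFN = 28°  [△NWF]
5. ∠DNF = 96°  [△DNF]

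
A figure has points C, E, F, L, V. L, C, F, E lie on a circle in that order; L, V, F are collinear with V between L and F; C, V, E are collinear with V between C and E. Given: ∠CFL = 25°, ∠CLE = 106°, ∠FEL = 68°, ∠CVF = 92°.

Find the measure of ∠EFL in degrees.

1. ∠CEL = 25°  [same arc LC]
2. ∠ECL = 49°  [△LCE]
3. ∠EFL = 49°  [same arc LE]

∠EFL = 49°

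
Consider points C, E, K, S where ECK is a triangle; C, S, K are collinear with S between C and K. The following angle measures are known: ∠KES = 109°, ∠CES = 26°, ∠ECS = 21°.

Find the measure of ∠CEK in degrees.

1. ∠CSE = 133°  [△ECS]
2. ∠ECK = 21°  [S on ray CK]
3. ∠ESK = 47°  [linear pair at S on CK]
4. ∠EKS = 24°  [△ESK]
5. ∠CKE = 24°  [S on ray KC]
6. ∠CEK = 135°  [△ECK]

∠CEK = 135°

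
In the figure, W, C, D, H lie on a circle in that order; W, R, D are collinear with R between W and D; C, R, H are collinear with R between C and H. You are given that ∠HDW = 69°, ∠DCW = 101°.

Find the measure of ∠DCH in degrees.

1. ∠DHW = 79°  [cyclic WCDH, opposite ∠C+∠H]
2. ∠DWH = 32°  [△WDH]
3. ∠DCH = 32°  [same arc DH]

∠DCH = 32°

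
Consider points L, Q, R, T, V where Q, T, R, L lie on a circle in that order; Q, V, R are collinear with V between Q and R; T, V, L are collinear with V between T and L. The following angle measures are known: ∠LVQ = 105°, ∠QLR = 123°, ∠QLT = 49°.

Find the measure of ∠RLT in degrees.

∠RLT = 74°

1. ∠LVR = 75°  [linear pair at V on QR]
2. ∠LQR = 26°  [△QVL]
3. ∠LRQ = 31°  [△QRL]
4. ∠RLT = 74°  [△RVL]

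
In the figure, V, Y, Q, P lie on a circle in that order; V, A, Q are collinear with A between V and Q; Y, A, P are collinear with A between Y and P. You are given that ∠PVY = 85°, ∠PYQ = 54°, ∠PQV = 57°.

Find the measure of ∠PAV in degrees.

∠PAV = 88°

1. ∠PQY = 95°  [cyclic VYQP, opposite ∠V+∠Q]
2. ∠QPY = 31°  [△YQP]
3. ∠PAQ = 92°  [△QAP]
4. ∠PAV = 88°  [linear pair at A on VQ]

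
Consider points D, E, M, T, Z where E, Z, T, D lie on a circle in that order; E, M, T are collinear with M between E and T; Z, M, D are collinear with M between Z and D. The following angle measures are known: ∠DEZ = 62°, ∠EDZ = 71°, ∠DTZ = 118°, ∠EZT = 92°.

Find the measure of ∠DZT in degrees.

∠DZT = 45°

1. ∠DZE = 47°  [△EZD]
2. ∠EDT = 88°  [cyclic EZTD, opposite ∠Z+∠D]
3. ∠DTE = 47°  [same arc ED]
4. ∠DET = 45°  [△ETD]
5. ∠DZT = 45°  [same arc TD]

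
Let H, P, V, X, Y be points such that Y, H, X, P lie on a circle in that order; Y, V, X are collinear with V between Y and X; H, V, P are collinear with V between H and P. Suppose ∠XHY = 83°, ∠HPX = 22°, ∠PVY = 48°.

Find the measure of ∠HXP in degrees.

∠HXP = 101°

1. ∠HYX = 22°  [same arc HX]
2. ∠HVX = 48°  [vertical angles at V]
3. ∠HXY = 75°  [△YHX]
4. ∠PHX = 57°  [△HVX]
5. ∠HXP = 101°  [△HXP]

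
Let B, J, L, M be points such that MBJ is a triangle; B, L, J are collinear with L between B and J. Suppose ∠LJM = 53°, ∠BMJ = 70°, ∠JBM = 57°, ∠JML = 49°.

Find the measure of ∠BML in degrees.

1. ∠JLM = 78°  [△MLJ]
2. ∠LBM = 57°  [L on ray BJ]
3. ∠BLM = 102°  [linear pair at L on BJ]
4. ∠BML = 21°  [△MBL]

∠BML = 21°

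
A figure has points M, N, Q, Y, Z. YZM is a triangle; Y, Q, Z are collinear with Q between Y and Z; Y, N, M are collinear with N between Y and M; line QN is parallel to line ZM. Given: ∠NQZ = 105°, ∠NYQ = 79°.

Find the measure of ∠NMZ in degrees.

∠NMZ = 26°

1. ∠NQY = 75°  [linear pair at Q on YZ]
2. ∠QNY = 26°  [△YQN]
3. ∠MNQ = 154°  [linear pair at N on YM]
4. ∠NMZ = 26°  [QN∥ZM, co-interior at M–N]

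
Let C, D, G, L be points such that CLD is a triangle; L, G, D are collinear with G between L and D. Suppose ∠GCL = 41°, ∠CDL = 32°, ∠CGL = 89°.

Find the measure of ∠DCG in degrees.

∠DCG = 57°

1. ∠CDG = 32°  [G on ray DL]
2. ∠CGD = 91°  [linear pair at G on LD]
3. ∠DCG = 57°  [△CGD]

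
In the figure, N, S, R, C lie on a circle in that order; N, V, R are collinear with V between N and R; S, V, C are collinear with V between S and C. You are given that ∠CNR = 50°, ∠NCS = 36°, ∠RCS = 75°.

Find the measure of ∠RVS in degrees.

∠RVS = 94°

1. ∠CSR = 50°  [same arc RC]
2. ∠NRS = 36°  [same arc NS]
3. ∠RVS = 94°  [△SVR]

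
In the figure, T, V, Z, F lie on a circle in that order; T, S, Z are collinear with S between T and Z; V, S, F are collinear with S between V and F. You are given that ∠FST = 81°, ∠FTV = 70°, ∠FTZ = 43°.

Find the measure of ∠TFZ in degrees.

∠TFZ = 83°

1. ∠TFV = 56°  [△TSF]
2. ∠FVT = 54°  [△TVF]
3. ∠FZT = 54°  [same arc TF]
4. ∠TFZ = 83°  [△TZF]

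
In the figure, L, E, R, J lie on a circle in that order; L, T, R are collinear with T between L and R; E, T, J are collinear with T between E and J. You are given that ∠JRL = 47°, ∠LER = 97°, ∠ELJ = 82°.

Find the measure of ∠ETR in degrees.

1. ∠JEL = 47°  [same arc LJ]
2. ∠LJR = 83°  [cyclic LERJ, opposite ∠E+∠J]
3. ∠EJL = 51°  [△LEJ]
4. ∠JLR = 50°  [△LRJ]
5. ∠ERL = 51°  [same arc LE]
6. ∠JER = 50°  [same arc RJ]
7. ∠ETR = 79°  [△ETR]

∠ETR = 79°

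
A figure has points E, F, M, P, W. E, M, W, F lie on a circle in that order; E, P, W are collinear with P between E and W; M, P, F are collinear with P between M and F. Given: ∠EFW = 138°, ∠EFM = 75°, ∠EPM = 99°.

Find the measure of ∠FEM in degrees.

1. ∠EMW = 42°  [cyclic EMWF, opposite ∠M+∠F]
2. ∠EWM = 75°  [same arc EM]
3. ∠MEW = 63°  [△EMW]
4. ∠EMF = 18°  [△EPM]
5. ∠FEM = 87°  [△EMF]

∠FEM = 87°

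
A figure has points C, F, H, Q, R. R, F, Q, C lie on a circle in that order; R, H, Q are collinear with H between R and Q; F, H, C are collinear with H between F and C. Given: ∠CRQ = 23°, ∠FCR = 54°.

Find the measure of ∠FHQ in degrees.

∠FHQ = 103°

1. ∠CFQ = 23°  [same arc QC]
2. ∠FQR = 54°  [same arc RF]
3. ∠FHQ = 103°  [△FHQ]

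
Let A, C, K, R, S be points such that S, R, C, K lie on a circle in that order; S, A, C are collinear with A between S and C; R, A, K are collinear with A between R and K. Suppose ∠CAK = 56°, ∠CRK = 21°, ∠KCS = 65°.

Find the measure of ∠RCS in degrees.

1. ∠RAS = 56°  [vertical angles at A]
2. ∠CAR = 124°  [linear pair at A on SC]
3. ∠RCS = 35°  [△RAC]

∠RCS = 35°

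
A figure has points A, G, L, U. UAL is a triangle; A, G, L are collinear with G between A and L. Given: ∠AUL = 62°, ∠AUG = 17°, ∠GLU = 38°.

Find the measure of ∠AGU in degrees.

∠AGU = 83°

1. ∠ALU = 38°  [G on ray LA]
2. ∠LAU = 80°  [△UAL]
3. ∠GAU = 80°  [G on ray AL]
4. ∠AGU = 83°  [△UAG]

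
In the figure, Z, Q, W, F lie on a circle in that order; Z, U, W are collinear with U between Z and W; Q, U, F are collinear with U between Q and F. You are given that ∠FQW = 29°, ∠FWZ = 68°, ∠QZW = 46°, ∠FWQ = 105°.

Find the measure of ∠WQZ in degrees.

1. ∠FZW = 29°  [same arc WF]
2. ∠WFZ = 83°  [△ZWF]
3. ∠WQZ = 97°  [cyclic ZQWF, opposite ∠Q+∠F]

∠WQZ = 97°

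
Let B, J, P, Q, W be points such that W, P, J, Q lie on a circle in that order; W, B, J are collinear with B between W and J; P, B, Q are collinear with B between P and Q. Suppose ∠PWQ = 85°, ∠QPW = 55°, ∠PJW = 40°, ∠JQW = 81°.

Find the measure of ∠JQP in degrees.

1. ∠JPW = 99°  [cyclic WPJQ, opposite ∠P+∠Q]
2. ∠JWP = 41°  [△WPJ]
3. ∠JQP = 41°  [same arc PJ]

∠JQP = 41°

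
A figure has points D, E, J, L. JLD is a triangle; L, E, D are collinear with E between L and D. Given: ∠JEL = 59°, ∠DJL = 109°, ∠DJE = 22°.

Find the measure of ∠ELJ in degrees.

1. ∠DEJ = 121°  [linear pair at E on LD]
2. ∠EDJ = 37°  [△JED]
3. ∠JDL = 37°  [E on ray DL]
4. ∠DLJ = 34°  [△JLD]
5. ∠ELJ = 34°  [E on ray LD]

∠ELJ = 34°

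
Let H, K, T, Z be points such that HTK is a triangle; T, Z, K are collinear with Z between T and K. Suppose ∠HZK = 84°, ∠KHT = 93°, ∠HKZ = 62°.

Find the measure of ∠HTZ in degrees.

∠HTZ = 25°

1. ∠HKT = 62°  [Z on ray KT]
2. ∠HTK = 25°  [△HTK]
3. ∠HTZ = 25°  [Z on ray TK]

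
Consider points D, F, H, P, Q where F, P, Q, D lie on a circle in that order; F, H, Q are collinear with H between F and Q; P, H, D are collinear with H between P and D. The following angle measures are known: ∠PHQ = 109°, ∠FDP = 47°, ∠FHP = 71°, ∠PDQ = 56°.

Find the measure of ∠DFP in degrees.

∠DFP = 80°

1. ∠PFQ = 56°  [same arc PQ]
2. ∠DPF = 53°  [△FHP]
3. ∠DFP = 80°  [△FPD]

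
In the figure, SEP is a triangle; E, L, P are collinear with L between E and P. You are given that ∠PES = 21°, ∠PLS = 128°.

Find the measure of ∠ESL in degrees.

1. ∠LES = 21°  [L on ray EP]
2. ∠ELS = 52°  [linear pair at L on EP]
3. ∠ESL = 107°  [△SEL]

∠ESL = 107°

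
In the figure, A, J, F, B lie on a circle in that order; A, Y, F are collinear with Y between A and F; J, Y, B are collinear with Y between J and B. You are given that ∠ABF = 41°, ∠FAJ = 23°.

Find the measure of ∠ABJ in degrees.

1. ∠AJF = 139°  [cyclic AJFB, opposite ∠J+∠B]
2. ∠AFJ = 18°  [△AJF]
3. ∠ABJ = 18°  [same arc AJ]

∠ABJ = 18°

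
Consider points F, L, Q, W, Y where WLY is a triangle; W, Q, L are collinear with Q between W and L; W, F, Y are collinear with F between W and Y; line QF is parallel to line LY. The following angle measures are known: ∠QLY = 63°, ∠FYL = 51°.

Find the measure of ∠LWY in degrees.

∠LWY = 66°

1. ∠WLY = 63°  [Q on ray LW]
2. ∠LYW = 51°  [F on ray YW]
3. ∠LWY = 66°  [△WLY]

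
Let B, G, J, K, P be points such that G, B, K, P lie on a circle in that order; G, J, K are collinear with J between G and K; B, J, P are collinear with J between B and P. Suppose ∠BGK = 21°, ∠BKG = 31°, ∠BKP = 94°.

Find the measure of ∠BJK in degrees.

∠BJK = 84°

1. ∠BPK = 21°  [same arc BK]
2. ∠KBP = 65°  [△BKP]
3. ∠BJK = 84°  [△BJK]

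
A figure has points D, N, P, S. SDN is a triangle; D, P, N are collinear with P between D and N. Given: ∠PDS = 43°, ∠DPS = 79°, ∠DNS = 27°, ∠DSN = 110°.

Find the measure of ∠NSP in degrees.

1. ∠NPS = 101°  [linear pair at P on DN]
2. ∠PNS = 27°  [P on ray ND]
3. ∠NSP = 52°  [△SPN]

∠NSP = 52°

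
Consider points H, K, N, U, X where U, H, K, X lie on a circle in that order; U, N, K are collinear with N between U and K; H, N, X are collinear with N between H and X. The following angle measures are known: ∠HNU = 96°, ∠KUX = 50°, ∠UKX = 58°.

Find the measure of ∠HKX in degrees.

1. ∠KNX = 96°  [vertical angles at N]
2. ∠KHX = 50°  [same arc KX]
3. ∠HXK = 26°  [△KNX]
4. ∠HKX = 104°  [△HKX]

∠HKX = 104°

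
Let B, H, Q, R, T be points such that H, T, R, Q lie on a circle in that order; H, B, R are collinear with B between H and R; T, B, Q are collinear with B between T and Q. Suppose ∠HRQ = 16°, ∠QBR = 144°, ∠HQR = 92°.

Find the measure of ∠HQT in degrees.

1. ∠QHR = 72°  [△HRQ]
2. ∠HBQ = 36°  [linear pair at B on HR]
3. ∠HQT = 72°  [△HBQ]

∠HQT = 72°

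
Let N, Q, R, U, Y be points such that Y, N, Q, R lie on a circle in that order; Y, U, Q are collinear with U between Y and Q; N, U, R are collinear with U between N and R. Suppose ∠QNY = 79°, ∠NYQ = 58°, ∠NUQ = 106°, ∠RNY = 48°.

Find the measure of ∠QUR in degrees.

1. ∠NRQ = 58°  [same arc NQ]
2. ∠RQY = 48°  [same arc YR]
3. ∠QUR = 74°  [△QUR]

∠QUR = 74°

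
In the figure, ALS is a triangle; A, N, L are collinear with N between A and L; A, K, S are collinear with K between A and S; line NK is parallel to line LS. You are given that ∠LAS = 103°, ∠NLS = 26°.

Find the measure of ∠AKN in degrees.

∠AKN = 51°

1. ∠ALS = 26°  [N on ray LA]
2. ∠ASL = 51°  [△ALS]
3. ∠AKN = 51°  [NK∥LS, corresponding at K]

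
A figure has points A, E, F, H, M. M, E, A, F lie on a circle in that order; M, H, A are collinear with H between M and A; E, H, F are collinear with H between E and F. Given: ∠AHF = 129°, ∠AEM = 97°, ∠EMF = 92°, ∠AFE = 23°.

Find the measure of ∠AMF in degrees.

∠AMF = 69°

1. ∠FAM = 28°  [△AHF]
2. ∠AFM = 83°  [cyclic MEAF, opposite ∠E+∠F]
3. ∠AMF = 69°  [△MAF]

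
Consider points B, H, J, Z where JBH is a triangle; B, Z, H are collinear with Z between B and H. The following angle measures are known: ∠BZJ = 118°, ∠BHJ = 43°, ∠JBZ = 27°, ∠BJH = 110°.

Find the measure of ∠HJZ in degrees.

1. ∠HZJ = 62°  [linear pair at Z on BH]
2. ∠JHZ = 43°  [Z on ray HB]
3. ∠HJZ = 75°  [△JZH]

∠HJZ = 75°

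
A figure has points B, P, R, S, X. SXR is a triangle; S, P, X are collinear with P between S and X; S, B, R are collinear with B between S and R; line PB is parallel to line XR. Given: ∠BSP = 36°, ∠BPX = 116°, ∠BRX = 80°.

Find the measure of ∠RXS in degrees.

∠RXS = 64°

1. ∠RSX = 36°  [P on SX, B on SR]
2. ∠SRX = 80°  [B on ray RS]
3. ∠RXS = 64°  [△SXR]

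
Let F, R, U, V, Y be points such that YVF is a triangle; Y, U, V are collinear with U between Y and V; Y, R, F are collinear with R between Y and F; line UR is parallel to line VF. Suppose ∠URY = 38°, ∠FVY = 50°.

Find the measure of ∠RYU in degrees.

1. ∠VFY = 38°  [UR∥VF, corresponding at R]
2. ∠FYV = 92°  [△YVF]
3. ∠RYU = 92°  [U on YV, R on YF]

∠RYU = 92°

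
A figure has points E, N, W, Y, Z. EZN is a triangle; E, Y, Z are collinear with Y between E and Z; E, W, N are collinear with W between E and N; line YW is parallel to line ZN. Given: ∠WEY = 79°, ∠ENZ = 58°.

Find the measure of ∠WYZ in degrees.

∠WYZ = 137°

1. ∠NEZ = 79°  [Y on EZ, W on EN]
2. ∠EZN = 43°  [△EZN]
3. ∠EYW = 43°  [YW∥ZN, corresponding at Y]
4. ∠WYZ = 137°  [linear pair at Y on EZ]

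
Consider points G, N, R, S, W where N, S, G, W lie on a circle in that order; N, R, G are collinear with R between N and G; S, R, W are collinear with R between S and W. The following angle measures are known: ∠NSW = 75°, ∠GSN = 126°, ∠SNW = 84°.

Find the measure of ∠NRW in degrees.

1. ∠NGW = 75°  [same arc NW]
2. ∠NWS = 21°  [△NSW]
3. ∠GWN = 54°  [cyclic NSGW, opposite ∠S+∠W]
4. ∠GNW = 51°  [△NGW]
5. ∠NRW = 108°  [△NRW]

∠NRW = 108°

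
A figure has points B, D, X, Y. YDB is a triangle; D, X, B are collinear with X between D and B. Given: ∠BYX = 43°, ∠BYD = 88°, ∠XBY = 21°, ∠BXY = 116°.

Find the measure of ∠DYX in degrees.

1. ∠DBY = 21°  [X on ray BD]
2. ∠DXY = 64°  [linear pair at X on DB]
3. ∠BDY = 71°  [△YDB]
4. ∠XDY = 71°  [X on ray DB]
5. ∠DYX = 45°  [△YDX]

∠DYX = 45°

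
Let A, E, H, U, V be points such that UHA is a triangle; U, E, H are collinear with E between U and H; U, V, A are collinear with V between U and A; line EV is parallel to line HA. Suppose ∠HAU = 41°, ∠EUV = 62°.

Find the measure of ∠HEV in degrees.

1. ∠EVU = 41°  [EV∥HA, corresponding at V]
2. ∠UEV = 77°  [△UEV]
3. ∠HEV = 103°  [linear pair at E on UH]

∠HEV = 103°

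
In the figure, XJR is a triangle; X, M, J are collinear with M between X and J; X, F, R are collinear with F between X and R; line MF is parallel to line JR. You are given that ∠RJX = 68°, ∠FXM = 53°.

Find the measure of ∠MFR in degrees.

1. ∠FMX = 68°  [MF∥JR, corresponding at M]
2. ∠MFX = 59°  [△XMF]
3. ∠MFR = 121°  [linear pair at F on XR]

∠MFR = 121°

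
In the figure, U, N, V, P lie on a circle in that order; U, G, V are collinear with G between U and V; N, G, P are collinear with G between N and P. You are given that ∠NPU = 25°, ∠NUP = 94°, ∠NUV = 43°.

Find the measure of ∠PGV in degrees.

1. ∠PNU = 61°  [△UNP]
2. ∠NPV = 43°  [same arc NV]
3. ∠PVU = 61°  [same arc UP]
4. ∠PGV = 76°  [△VGP]

∠PGV = 76°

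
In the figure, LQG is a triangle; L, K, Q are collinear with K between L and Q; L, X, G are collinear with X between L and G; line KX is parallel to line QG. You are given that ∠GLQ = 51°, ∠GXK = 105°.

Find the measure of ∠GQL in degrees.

∠GQL = 54°

1. ∠KLX = 51°  [K on LQ, X on LG]
2. ∠KXL = 75°  [linear pair at X on LG]
3. ∠LKX = 54°  [△LKX]
4. ∠GQL = 54°  [KX∥QG, corresponding at K]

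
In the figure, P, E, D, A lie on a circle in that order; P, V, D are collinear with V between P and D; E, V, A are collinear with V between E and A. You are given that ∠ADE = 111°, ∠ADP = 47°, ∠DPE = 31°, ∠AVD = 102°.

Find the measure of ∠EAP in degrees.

∠EAP = 64°

1. ∠APE = 69°  [cyclic PEDA, opposite ∠P+∠D]
2. ∠AEP = 47°  [same arc PA]
3. ∠EAP = 64°  [△PEA]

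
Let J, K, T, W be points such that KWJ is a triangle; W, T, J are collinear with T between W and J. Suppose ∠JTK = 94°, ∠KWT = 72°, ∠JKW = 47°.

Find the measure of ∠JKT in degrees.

1. ∠JWK = 72°  [T on ray WJ]
2. ∠KJW = 61°  [△KWJ]
3. ∠KJT = 61°  [T on ray JW]
4. ∠JKT = 25°  [△KTJ]

∠JKT = 25°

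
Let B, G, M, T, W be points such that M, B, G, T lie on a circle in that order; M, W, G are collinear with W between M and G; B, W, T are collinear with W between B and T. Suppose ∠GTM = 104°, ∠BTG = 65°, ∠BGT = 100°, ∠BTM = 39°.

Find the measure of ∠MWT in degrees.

1. ∠GBT = 15°  [△BGT]
2. ∠GMT = 15°  [same arc GT]
3. ∠MWT = 126°  [△MWT]

∠MWT = 126°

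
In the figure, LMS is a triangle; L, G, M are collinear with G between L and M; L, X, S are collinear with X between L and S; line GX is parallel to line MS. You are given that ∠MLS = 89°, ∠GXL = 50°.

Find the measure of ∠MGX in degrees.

∠MGX = 139°

1. ∠GLX = 89°  [G on LM, X on LS]
2. ∠LGX = 41°  [△LGX]
3. ∠MGX = 139°  [linear pair at G on LM]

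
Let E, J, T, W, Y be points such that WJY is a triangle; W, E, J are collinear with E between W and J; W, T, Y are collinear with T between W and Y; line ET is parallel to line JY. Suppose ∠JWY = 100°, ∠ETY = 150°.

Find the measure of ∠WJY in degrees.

1. ∠EWT = 100°  [E on WJ, T on WY]
2. ∠ETW = 30°  [linear pair at T on WY]
3. ∠TEW = 50°  [△WET]
4. ∠WJY = 50°  [ET∥JY, corresponding at E]

∠WJY = 50°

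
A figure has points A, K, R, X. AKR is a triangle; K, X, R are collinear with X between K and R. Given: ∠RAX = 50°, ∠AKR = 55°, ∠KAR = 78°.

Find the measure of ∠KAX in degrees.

1. ∠ARK = 47°  [△AKR]
2. ∠AKX = 55°  [X on ray KR]
3. ∠ARX = 47°  [X on ray RK]
4. ∠AXR = 83°  [△AXR]
5. ∠AXK = 97°  [linear pair at X on KR]
6. ∠KAX = 28°  [△AKX]

∠KAX = 28°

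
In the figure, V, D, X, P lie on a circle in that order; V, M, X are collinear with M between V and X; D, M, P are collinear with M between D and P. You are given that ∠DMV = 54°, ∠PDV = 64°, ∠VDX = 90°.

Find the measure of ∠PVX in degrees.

∠PVX = 26°

1. ∠PXV = 64°  [same arc VP]
2. ∠VPX = 90°  [cyclic VDXP, opposite ∠D+∠P]
3. ∠PVX = 26°  [△VXP]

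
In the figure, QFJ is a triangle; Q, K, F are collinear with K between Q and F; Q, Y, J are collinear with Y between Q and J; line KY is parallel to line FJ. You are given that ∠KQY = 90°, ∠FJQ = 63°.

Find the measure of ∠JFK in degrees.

1. ∠FQJ = 90°  [K on QF, Y on QJ]
2. ∠JFQ = 27°  [△QFJ]
3. ∠JFK = 27°  [K on ray FQ]

∠JFK = 27°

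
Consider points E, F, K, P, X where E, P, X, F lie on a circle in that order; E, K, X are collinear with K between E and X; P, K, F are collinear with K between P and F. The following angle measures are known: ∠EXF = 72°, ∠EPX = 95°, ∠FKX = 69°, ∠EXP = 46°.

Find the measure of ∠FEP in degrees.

1. ∠EPF = 72°  [same arc EF]
2. ∠EFP = 46°  [same arc EP]
3. ∠FEP = 62°  [△EPF]

∠FEP = 62°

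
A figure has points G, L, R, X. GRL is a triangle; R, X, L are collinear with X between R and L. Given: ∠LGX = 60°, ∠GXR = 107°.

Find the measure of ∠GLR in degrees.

1. ∠GXL = 73°  [linear pair at X on RL]
2. ∠GLX = 47°  [△GXL]
3. ∠GLR = 47°  [X on ray LR]

∠GLR = 47°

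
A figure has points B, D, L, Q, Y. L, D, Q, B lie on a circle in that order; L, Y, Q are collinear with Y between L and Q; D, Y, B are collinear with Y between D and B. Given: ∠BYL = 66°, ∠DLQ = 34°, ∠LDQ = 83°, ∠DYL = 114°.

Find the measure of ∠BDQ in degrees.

1. ∠DYQ = 66°  [vertical angles at Y]
2. ∠DQL = 63°  [△LDQ]
3. ∠BDQ = 51°  [△DYQ]

∠BDQ = 51°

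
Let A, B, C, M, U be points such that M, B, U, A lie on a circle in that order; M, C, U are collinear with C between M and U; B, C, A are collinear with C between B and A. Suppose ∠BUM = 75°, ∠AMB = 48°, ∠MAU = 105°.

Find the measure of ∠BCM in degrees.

∠BCM = 93°

1. ∠BAM = 75°  [same arc MB]
2. ∠ABM = 57°  [△MBA]
3. ∠MBU = 75°  [cyclic MBUA, opposite ∠B+∠A]
4. ∠BMU = 30°  [△MBU]
5. ∠BCM = 93°  [△MCB]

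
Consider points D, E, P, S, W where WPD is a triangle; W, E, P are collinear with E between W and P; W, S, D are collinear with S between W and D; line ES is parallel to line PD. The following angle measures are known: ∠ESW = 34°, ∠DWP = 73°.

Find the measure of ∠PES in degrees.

∠PES = 107°

1. ∠PDW = 34°  [ES∥PD, corresponding at S]
2. ∠DPW = 73°  [△WPD]
3. ∠SEW = 73°  [ES∥PD, corresponding at E]
4. ∠PES = 107°  [linear pair at E on WP]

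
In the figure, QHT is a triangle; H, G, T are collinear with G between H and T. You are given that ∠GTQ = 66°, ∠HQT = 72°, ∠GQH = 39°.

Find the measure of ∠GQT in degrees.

1. ∠HTQ = 66°  [G on ray TH]
2. ∠QHT = 42°  [△QHT]
3. ∠GHQ = 42°  [G on ray HT]
4. ∠HGQ = 99°  [△QHG]
5. ∠QGT = 81°  [linear pair at G on HT]
6. ∠GQT = 33°  [△QGT]

∠GQT = 33°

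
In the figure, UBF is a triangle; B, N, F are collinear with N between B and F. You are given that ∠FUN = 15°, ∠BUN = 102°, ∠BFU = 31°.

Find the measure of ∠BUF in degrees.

∠BUF = 117°

1. ∠NFU = 31°  [N on ray FB]
2. ∠FNU = 134°  [△UNF]
3. ∠BNU = 46°  [linear pair at N on BF]
4. ∠NBU = 32°  [△UBN]
5. ∠FBU = 32°  [N on ray BF]
6. ∠BUF = 117°  [△UBF]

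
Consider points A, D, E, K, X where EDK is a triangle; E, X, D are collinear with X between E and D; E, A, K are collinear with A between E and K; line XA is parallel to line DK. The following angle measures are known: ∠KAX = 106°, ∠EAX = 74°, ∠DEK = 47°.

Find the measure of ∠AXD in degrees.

∠AXD = 121°

1. ∠DKE = 74°  [XA∥DK, corresponding at A]
2. ∠EDK = 59°  [△EDK]
3. ∠AXE = 59°  [XA∥DK, corresponding at X]
4. ∠AXD = 121°  [linear pair at X on ED]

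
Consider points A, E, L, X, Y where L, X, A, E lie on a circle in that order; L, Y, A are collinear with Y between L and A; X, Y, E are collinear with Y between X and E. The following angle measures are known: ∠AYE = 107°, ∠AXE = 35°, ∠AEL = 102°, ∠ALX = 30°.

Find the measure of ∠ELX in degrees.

∠ELX = 65°

1. ∠LYX = 107°  [vertical angles at Y]
2. ∠EYL = 73°  [linear pair at Y on LA]
3. ∠ALE = 35°  [same arc AE]
4. ∠EXL = 43°  [△LYX]
5. ∠LEX = 72°  [△LYE]
6. ∠ELX = 65°  [△LXE]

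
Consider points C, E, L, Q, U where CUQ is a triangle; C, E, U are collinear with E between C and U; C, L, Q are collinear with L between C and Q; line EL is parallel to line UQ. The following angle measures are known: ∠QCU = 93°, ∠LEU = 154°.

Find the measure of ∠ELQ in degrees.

∠ELQ = 119°

1. ∠ECL = 93°  [E on CU, L on CQ]
2. ∠CEL = 26°  [linear pair at E on CU]
3. ∠CLE = 61°  [△CEL]
4. ∠ELQ = 119°  [linear pair at L on CQ]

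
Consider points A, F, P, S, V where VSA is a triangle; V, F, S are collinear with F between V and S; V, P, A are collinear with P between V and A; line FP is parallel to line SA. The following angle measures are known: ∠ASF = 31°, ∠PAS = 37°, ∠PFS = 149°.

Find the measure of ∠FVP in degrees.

1. ∠SAV = 37°  [P on ray AV]
2. ∠PFV = 31°  [linear pair at F on VS]
3. ∠FPV = 37°  [FP∥SA, corresponding at P]
4. ∠FVP = 112°  [△VFP]

∠FVP = 112°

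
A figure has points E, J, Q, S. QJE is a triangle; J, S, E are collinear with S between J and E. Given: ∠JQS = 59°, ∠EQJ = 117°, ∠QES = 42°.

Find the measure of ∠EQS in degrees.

∠EQS = 58°

1. ∠JEQ = 42°  [S on ray EJ]
2. ∠EJQ = 21°  [△QJE]
3. ∠QJS = 21°  [S on ray JE]
4. ∠JSQ = 100°  [△QJS]
5. ∠ESQ = 80°  [linear pair at S on JE]
6. ∠EQS = 58°  [△QSE]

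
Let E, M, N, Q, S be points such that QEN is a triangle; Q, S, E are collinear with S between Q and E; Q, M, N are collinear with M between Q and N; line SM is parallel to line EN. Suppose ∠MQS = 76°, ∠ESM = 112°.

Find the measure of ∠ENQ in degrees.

1. ∠MSQ = 68°  [linear pair at S on QE]
2. ∠QMS = 36°  [△QSM]
3. ∠ENQ = 36°  [SM∥EN, corresponding at M]

∠ENQ = 36°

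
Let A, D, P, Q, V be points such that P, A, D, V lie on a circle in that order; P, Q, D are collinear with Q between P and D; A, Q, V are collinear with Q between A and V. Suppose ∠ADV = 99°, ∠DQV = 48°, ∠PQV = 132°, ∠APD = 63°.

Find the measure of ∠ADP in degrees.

1. ∠APV = 81°  [cyclic PADV, opposite ∠P+∠D]
2. ∠AQP = 48°  [vertical angles at Q]
3. ∠PAV = 69°  [△PQA]
4. ∠AVP = 30°  [△PAV]
5. ∠ADP = 30°  [same arc PA]

∠ADP = 30°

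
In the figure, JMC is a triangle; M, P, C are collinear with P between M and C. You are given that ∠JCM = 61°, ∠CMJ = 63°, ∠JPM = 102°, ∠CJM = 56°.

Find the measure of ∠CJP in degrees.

1. ∠JCP = 61°  [P on ray CM]
2. ∠CPJ = 78°  [linear pair at P on MC]
3. ∠CJP = 41°  [△JPC]

∠CJP = 41°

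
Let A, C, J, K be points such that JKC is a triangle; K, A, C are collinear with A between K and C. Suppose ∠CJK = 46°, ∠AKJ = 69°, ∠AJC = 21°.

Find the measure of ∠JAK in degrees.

∠JAK = 86°

1. ∠CKJ = 69°  [A on ray KC]
2. ∠JCK = 65°  [△JKC]
3. ∠ACJ = 65°  [A on ray CK]
4. ∠CAJ = 94°  [△JAC]
5. ∠JAK = 86°  [linear pair at A on KC]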